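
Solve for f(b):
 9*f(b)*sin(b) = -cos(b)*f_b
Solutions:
 f(b) = C1*cos(b)^9


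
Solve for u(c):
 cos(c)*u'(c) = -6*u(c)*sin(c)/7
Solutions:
 u(c) = C1*cos(c)^(6/7)


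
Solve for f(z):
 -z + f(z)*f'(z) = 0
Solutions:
 f(z) = -sqrt(C1 + z^2)
 f(z) = sqrt(C1 + z^2)


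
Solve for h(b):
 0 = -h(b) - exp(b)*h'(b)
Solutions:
 h(b) = C1*exp(exp(-b))


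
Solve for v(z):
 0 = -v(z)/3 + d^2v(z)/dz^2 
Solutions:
 v(z) = C1*exp(-sqrt(3)*z/3) + C2*exp(sqrt(3)*z/3)


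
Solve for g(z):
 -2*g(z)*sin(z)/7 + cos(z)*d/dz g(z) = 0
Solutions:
 g(z) = C1/cos(z)^(2/7)


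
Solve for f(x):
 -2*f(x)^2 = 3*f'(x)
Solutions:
 f(x) = 3/(C1 + 2*x)


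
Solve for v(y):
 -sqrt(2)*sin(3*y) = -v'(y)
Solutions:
 v(y) = C1 - sqrt(2)*cos(3*y)/3


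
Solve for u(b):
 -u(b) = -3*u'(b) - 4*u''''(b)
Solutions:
 u(b) = C1*exp(b*(-8/(1 + 3*sqrt(57))^(1/3) + (1 + 3*sqrt(57))^(1/3) + 4)/12)*sin(sqrt(3)*b*(8/(1 + 3*sqrt(57))^(1/3) + (1 + 3*sqrt(57))^(1/3))/12) + C2*exp(b*(-8/(1 + 3*sqrt(57))^(1/3) + (1 + 3*sqrt(57))^(1/3) + 4)/12)*cos(sqrt(3)*b*(8/(1 + 3*sqrt(57))^(1/3) + (1 + 3*sqrt(57))^(1/3))/12) + C3*exp(-b) + C4*exp(b*(-(1 + 3*sqrt(57))^(1/3) + 2 + 8/(1 + 3*sqrt(57))^(1/3))/6)


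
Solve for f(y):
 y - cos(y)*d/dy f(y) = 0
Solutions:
 f(y) = C1 + Integral(y/cos(y), y)


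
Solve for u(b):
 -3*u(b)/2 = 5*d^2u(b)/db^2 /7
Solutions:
 u(b) = C1*sin(sqrt(210)*b/10) + C2*cos(sqrt(210)*b/10)


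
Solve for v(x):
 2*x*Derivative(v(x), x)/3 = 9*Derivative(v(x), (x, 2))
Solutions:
 v(x) = C1 + C2*erfi(sqrt(3)*x/9)


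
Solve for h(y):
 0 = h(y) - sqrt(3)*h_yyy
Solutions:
 h(y) = C3*exp(3^(5/6)*y/3) + (C1*sin(3^(1/3)*y/2) + C2*cos(3^(1/3)*y/2))*exp(-3^(5/6)*y/6)


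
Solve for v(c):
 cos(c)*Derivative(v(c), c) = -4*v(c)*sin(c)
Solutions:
 v(c) = C1*cos(c)^4


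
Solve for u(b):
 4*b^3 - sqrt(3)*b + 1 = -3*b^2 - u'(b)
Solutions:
 u(b) = C1 - b^4 - b^3 + sqrt(3)*b^2/2 - b


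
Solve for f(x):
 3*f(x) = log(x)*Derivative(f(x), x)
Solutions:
 f(x) = C1*exp(3*li(x))


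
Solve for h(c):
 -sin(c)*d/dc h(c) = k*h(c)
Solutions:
 h(c) = C1*exp(k*(-log(cos(c) - 1) + log(cos(c) + 1))/2)


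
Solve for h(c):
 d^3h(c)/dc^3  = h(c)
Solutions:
 h(c) = C3*exp(c) + (C1*sin(sqrt(3)*c/2) + C2*cos(sqrt(3)*c/2))*exp(-c/2)


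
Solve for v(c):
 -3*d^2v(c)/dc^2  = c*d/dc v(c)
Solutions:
 v(c) = C1 + C2*erf(sqrt(6)*c/6)


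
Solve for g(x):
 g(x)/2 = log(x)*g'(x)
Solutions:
 g(x) = C1*exp(li(x)/2)


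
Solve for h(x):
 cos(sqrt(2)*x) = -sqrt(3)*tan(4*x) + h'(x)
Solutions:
 h(x) = C1 - sqrt(3)*log(cos(4*x))/4 + sqrt(2)*sin(sqrt(2)*x)/2


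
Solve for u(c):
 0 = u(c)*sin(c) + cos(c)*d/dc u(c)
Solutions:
 u(c) = C1*cos(c)


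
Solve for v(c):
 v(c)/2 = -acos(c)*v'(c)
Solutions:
 v(c) = C1*exp(-Integral(1/acos(c), c)/2)


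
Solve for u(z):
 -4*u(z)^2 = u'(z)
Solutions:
 u(z) = 1/(C1 + 4*z)


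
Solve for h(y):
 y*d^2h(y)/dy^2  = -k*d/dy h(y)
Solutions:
 h(y) = C1 + y^(1 - re(k))*(C2*sin(log(y)*Abs(im(k))) + C3*cos(log(y)*im(k)))


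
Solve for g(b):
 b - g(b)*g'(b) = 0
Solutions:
 g(b) = -sqrt(C1 + b^2)
 g(b) = sqrt(C1 + b^2)


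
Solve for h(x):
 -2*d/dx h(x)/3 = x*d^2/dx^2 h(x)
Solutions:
 h(x) = C1 + C2*x^(1/3)


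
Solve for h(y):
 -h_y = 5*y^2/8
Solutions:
 h(y) = C1 - 5*y^3/24


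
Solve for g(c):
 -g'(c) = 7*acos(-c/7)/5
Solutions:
 g(c) = C1 - 7*c*acos(-c/7)/5 - 7*sqrt(49 - c^2)/5


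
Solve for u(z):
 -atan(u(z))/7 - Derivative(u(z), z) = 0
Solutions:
 Integral(1/atan(_y), (_y, u(z))) = C1 - z/7


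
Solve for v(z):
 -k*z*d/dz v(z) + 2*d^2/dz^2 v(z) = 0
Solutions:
 v(z) = Piecewise((-sqrt(pi)*C1*erf(z*sqrt(-k)/2)/sqrt(-k) - C2, (k > 0) | (k < 0)), (-C1*z - C2, True))


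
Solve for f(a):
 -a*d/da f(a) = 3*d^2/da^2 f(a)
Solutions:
 f(a) = C1 + C2*erf(sqrt(6)*a/6)


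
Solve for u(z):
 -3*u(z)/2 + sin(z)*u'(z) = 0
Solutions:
 u(z) = C1*(cos(z) - 1)^(3/4)/(cos(z) + 1)^(3/4)


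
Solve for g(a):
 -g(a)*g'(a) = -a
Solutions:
 g(a) = -sqrt(C1 + a^2)
 g(a) = sqrt(C1 + a^2)


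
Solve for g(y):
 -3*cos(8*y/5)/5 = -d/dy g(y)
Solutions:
 g(y) = C1 + 3*sin(8*y/5)/8


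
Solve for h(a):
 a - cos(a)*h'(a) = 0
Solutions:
 h(a) = C1 + Integral(a/cos(a), a)


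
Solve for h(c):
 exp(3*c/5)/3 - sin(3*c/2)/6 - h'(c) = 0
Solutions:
 h(c) = C1 + 5*exp(3*c/5)/9 + cos(3*c/2)/9


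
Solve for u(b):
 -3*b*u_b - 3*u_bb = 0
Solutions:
 u(b) = C1 + C2*erf(sqrt(2)*b/2)


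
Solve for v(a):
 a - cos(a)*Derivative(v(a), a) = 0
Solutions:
 v(a) = C1 + Integral(a/cos(a), a)


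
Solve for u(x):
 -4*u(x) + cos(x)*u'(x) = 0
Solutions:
 u(x) = C1*(sin(x)^2 + 2*sin(x) + 1)/(sin(x)^2 - 2*sin(x) + 1)


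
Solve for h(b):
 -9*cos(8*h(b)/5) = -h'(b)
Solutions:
 -9*b - 5*log(sin(8*h(b)/5) - 1)/16 + 5*log(sin(8*h(b)/5) + 1)/16 = C1


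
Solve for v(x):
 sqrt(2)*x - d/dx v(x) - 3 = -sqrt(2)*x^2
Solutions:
 v(x) = C1 + sqrt(2)*x^3/3 + sqrt(2)*x^2/2 - 3*x


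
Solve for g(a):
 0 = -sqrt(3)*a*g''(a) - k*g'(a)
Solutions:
 g(a) = C1 + a^(-sqrt(3)*re(k)/3 + 1)*(C2*sin(sqrt(3)*log(a)*Abs(im(k))/3) + C3*cos(sqrt(3)*log(a)*im(k)/3))


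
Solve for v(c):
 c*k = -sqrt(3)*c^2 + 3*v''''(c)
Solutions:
 v(c) = C1 + C2*c + C3*c^2 + C4*c^3 + sqrt(3)*c^6/1080 + c^5*k/360


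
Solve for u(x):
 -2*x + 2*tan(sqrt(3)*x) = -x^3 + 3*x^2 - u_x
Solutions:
 u(x) = C1 - x^4/4 + x^3 + x^2 + 2*sqrt(3)*log(cos(sqrt(3)*x))/3


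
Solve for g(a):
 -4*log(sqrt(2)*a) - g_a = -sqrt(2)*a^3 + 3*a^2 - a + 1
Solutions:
 g(a) = C1 + sqrt(2)*a^4/4 - a^3 + a^2/2 - 4*a*log(a) - a*log(4) + 3*a


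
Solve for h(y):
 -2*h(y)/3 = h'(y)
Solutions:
 h(y) = C1*exp(-2*y/3)


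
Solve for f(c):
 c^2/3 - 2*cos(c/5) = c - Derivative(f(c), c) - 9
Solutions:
 f(c) = C1 - c^3/9 + c^2/2 - 9*c + 10*sin(c/5)


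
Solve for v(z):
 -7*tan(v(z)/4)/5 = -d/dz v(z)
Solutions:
 v(z) = -4*asin(C1*exp(7*z/20)) + 4*pi
 v(z) = 4*asin(C1*exp(7*z/20))


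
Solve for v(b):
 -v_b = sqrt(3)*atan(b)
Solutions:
 v(b) = C1 - sqrt(3)*(b*atan(b) - log(b^2 + 1)/2)


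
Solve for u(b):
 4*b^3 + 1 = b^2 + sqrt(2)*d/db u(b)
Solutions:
 u(b) = C1 + sqrt(2)*b^4/2 - sqrt(2)*b^3/6 + sqrt(2)*b/2


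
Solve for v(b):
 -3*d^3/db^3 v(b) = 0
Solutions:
 v(b) = C1 + C2*b + C3*b^2


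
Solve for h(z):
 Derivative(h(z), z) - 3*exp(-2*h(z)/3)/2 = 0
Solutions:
 h(z) = 3*log(-sqrt(C1 + 3*z)) - 3*log(3)/2
 h(z) = 3*log(C1 + 3*z)/2 - 3*log(3)/2


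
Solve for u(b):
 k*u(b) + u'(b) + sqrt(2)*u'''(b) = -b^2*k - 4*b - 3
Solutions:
 u(b) = C1*exp(b*(-6^(1/3)*(9*sqrt(2)*k + 2*sqrt(3)*sqrt(27*k^2/2 + sqrt(2)))^(1/3) + 2*2^(1/6)*3^(2/3)/(9*sqrt(2)*k + 2*sqrt(3)*sqrt(27*k^2/2 + sqrt(2)))^(1/3))/6) + C2*exp(b*(6^(1/3)*(9*sqrt(2)*k + 2*sqrt(3)*sqrt(27*k^2/2 + sqrt(2)))^(1/3)/12 - 2^(1/3)*3^(5/6)*I*(9*sqrt(2)*k + 2*sqrt(3)*sqrt(27*k^2/2 + sqrt(2)))^(1/3)/12 + 2*sqrt(2)/((-6^(1/3) + 2^(1/3)*3^(5/6)*I)*(9*sqrt(2)*k + 2*sqrt(3)*sqrt(27*k^2/2 + sqrt(2)))^(1/3)))) + C3*exp(b*(6^(1/3)*(9*sqrt(2)*k + 2*sqrt(3)*sqrt(27*k^2/2 + sqrt(2)))^(1/3)/12 + 2^(1/3)*3^(5/6)*I*(9*sqrt(2)*k + 2*sqrt(3)*sqrt(27*k^2/2 + sqrt(2)))^(1/3)/12 - 2*sqrt(2)/((6^(1/3) + 2^(1/3)*3^(5/6)*I)*(9*sqrt(2)*k + 2*sqrt(3)*sqrt(27*k^2/2 + sqrt(2)))^(1/3)))) - b^2 - 2*b/k - 3/k + 2/k^2


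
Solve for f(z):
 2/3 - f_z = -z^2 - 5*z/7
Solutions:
 f(z) = C1 + z^3/3 + 5*z^2/14 + 2*z/3


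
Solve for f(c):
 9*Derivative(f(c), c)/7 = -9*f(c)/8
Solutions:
 f(c) = C1*exp(-7*c/8)


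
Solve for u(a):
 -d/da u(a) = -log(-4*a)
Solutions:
 u(a) = C1 + a*log(-a) + a*(-1 + 2*log(2))


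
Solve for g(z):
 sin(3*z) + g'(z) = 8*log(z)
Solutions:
 g(z) = C1 + 8*z*log(z) - 8*z + cos(3*z)/3


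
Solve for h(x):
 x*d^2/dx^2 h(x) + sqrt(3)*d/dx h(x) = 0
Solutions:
 h(x) = C1 + C2*x^(1 - sqrt(3))


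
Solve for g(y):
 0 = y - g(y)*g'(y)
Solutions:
 g(y) = -sqrt(C1 + y^2)
 g(y) = sqrt(C1 + y^2)


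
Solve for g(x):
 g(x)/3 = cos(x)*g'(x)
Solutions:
 g(x) = C1*(sin(x) + 1)^(1/6)/(sin(x) - 1)^(1/6)


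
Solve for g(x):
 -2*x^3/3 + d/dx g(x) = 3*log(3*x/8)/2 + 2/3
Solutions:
 g(x) = C1 + x^4/6 + 3*x*log(x)/2 - 9*x*log(2)/2 - 5*x/6 + 3*x*log(3)/2


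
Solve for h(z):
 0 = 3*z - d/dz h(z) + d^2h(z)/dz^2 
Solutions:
 h(z) = C1 + C2*exp(z) + 3*z^2/2 + 3*z


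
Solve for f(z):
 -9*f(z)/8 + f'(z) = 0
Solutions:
 f(z) = C1*exp(9*z/8)


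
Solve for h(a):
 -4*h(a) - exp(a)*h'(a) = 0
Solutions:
 h(a) = C1*exp(4*exp(-a))


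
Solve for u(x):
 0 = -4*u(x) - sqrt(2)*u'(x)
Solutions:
 u(x) = C1*exp(-2*sqrt(2)*x)


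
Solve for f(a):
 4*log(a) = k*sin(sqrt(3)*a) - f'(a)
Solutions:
 f(a) = C1 - 4*a*log(a) + 4*a - sqrt(3)*k*cos(sqrt(3)*a)/3


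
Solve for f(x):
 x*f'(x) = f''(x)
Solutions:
 f(x) = C1 + C2*erfi(sqrt(2)*x/2)


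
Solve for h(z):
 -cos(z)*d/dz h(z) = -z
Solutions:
 h(z) = C1 + Integral(z/cos(z), z)


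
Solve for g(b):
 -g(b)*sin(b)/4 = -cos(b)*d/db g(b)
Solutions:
 g(b) = C1/cos(b)^(1/4)


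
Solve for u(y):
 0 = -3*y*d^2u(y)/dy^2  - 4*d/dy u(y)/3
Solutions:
 u(y) = C1 + C2*y^(5/9)


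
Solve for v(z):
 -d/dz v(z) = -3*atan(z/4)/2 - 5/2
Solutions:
 v(z) = C1 + 3*z*atan(z/4)/2 + 5*z/2 - 3*log(z^2 + 16)


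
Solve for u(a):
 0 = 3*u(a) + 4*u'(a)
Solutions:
 u(a) = C1*exp(-3*a/4)


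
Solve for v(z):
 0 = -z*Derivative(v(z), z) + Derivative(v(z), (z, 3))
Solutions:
 v(z) = C1 + Integral(C2*airyai(z) + C3*airybi(z), z)


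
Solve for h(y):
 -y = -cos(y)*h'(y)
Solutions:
 h(y) = C1 + Integral(y/cos(y), y)


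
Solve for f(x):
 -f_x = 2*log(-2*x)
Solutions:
 f(x) = C1 - 2*x*log(-x) + 2*x*(1 - log(2))


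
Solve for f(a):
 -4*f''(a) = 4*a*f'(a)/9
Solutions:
 f(a) = C1 + C2*erf(sqrt(2)*a/6)


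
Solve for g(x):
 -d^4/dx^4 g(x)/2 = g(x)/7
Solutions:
 g(x) = (C1*sin(14^(3/4)*x/14) + C2*cos(14^(3/4)*x/14))*exp(-14^(3/4)*x/14) + (C3*sin(14^(3/4)*x/14) + C4*cos(14^(3/4)*x/14))*exp(14^(3/4)*x/14)


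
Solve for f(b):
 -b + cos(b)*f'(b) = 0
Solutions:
 f(b) = C1 + Integral(b/cos(b), b)


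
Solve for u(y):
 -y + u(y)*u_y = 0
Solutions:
 u(y) = -sqrt(C1 + y^2)
 u(y) = sqrt(C1 + y^2)


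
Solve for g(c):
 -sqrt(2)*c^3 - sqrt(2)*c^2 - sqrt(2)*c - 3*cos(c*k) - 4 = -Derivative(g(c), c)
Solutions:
 g(c) = C1 + sqrt(2)*c^4/4 + sqrt(2)*c^3/3 + sqrt(2)*c^2/2 + 4*c + 3*sin(c*k)/k


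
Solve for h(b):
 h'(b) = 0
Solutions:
 h(b) = C1


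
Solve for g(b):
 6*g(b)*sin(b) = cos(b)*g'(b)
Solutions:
 g(b) = C1/cos(b)^6


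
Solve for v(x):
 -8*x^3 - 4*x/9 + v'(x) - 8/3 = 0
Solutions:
 v(x) = C1 + 2*x^4 + 2*x^2/9 + 8*x/3


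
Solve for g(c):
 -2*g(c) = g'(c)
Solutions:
 g(c) = C1*exp(-2*c)


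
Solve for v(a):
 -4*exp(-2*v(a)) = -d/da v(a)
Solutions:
 v(a) = log(-sqrt(C1 + 8*a))
 v(a) = log(C1 + 8*a)/2


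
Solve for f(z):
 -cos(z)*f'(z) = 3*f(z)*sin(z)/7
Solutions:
 f(z) = C1*cos(z)^(3/7)


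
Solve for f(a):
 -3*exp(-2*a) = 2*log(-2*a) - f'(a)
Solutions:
 f(a) = C1 + 2*a*log(-a) + 2*a*(-1 + log(2)) - 3*exp(-2*a)/2


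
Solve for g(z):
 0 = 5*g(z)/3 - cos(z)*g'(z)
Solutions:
 g(z) = C1*(sin(z) + 1)^(5/6)/(sin(z) - 1)^(5/6)


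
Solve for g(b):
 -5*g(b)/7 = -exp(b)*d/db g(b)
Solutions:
 g(b) = C1*exp(-5*exp(-b)/7)


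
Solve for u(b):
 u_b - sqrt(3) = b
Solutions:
 u(b) = C1 + b^2/2 + sqrt(3)*b


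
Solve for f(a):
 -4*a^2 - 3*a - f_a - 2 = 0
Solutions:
 f(a) = C1 - 4*a^3/3 - 3*a^2/2 - 2*a


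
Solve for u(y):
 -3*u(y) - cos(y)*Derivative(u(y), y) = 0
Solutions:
 u(y) = C1*(sin(y) - 1)^(3/2)/(sin(y) + 1)^(3/2)


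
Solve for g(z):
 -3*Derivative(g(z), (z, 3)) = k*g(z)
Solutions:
 g(z) = C1*exp(3^(2/3)*z*(-k)^(1/3)/3) + C2*exp(z*(-k)^(1/3)*(-3^(2/3) + 3*3^(1/6)*I)/6) + C3*exp(-z*(-k)^(1/3)*(3^(2/3) + 3*3^(1/6)*I)/6)


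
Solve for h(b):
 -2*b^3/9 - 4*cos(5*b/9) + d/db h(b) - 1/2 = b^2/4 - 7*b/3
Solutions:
 h(b) = C1 + b^4/18 + b^3/12 - 7*b^2/6 + b/2 + 36*sin(5*b/9)/5


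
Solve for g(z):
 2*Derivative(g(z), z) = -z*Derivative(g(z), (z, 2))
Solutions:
 g(z) = C1 + C2/z


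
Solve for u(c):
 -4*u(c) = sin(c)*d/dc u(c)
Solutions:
 u(c) = C1*(cos(c)^2 + 2*cos(c) + 1)/(cos(c)^2 - 2*cos(c) + 1)


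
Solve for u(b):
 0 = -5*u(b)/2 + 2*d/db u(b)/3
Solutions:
 u(b) = C1*exp(15*b/4)


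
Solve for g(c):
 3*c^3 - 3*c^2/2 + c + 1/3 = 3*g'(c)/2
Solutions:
 g(c) = C1 + c^4/2 - c^3/3 + c^2/3 + 2*c/9


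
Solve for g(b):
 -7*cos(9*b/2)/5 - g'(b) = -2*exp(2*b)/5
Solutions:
 g(b) = C1 + exp(2*b)/5 - 14*sin(9*b/2)/45


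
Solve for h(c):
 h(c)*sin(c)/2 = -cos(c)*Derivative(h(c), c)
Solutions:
 h(c) = C1*sqrt(cos(c))


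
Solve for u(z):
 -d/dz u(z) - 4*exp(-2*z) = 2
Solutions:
 u(z) = C1 - 2*z + 2*exp(-2*z)


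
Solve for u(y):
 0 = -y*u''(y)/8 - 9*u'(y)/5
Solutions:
 u(y) = C1 + C2/y^(67/5)


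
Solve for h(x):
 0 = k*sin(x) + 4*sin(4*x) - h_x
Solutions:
 h(x) = C1 - k*cos(x) - cos(4*x)


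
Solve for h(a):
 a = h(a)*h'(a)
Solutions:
 h(a) = -sqrt(C1 + a^2)
 h(a) = sqrt(C1 + a^2)


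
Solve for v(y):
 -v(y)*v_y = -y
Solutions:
 v(y) = -sqrt(C1 + y^2)
 v(y) = sqrt(C1 + y^2)


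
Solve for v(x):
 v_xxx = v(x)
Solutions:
 v(x) = C3*exp(x) + (C1*sin(sqrt(3)*x/2) + C2*cos(sqrt(3)*x/2))*exp(-x/2)


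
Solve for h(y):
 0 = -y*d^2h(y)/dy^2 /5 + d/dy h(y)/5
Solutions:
 h(y) = C1 + C2*y^2


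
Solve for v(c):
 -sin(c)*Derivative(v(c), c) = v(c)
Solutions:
 v(c) = C1*sqrt(cos(c) + 1)/sqrt(cos(c) - 1)


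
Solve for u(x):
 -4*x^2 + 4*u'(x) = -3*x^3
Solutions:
 u(x) = C1 - 3*x^4/16 + x^3/3


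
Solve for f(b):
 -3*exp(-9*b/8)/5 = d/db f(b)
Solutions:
 f(b) = C1 + 8*exp(-9*b/8)/15


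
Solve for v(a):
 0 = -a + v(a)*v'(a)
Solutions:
 v(a) = -sqrt(C1 + a^2)
 v(a) = sqrt(C1 + a^2)


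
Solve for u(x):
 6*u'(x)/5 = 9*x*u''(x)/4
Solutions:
 u(x) = C1 + C2*x^(23/15)


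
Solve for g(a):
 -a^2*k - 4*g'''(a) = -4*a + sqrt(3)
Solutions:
 g(a) = C1 + C2*a + C3*a^2 - a^5*k/240 + a^4/24 - sqrt(3)*a^3/24


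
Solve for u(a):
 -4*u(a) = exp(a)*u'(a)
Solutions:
 u(a) = C1*exp(4*exp(-a))


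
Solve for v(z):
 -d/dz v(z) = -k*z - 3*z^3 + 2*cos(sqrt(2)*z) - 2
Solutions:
 v(z) = C1 + k*z^2/2 + 3*z^4/4 + 2*z - sqrt(2)*sin(sqrt(2)*z)


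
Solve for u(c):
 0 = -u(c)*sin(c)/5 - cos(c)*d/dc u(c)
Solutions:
 u(c) = C1*cos(c)^(1/5)


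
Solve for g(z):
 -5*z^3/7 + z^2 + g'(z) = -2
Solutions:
 g(z) = C1 + 5*z^4/28 - z^3/3 - 2*z


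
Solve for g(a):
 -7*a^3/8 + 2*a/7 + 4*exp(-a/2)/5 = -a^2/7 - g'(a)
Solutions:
 g(a) = C1 + 7*a^4/32 - a^3/21 - a^2/7 + 8*exp(-a/2)/5


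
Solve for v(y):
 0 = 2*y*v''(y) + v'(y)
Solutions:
 v(y) = C1 + C2*sqrt(y)


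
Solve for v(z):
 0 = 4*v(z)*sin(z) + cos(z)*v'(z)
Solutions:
 v(z) = C1*cos(z)^4


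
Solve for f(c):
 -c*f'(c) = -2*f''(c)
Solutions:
 f(c) = C1 + C2*erfi(c/2)


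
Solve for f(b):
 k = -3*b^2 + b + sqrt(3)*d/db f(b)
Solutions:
 f(b) = C1 + sqrt(3)*b^3/3 - sqrt(3)*b^2/6 + sqrt(3)*b*k/3


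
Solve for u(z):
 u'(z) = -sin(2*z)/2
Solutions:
 u(z) = C1 + cos(2*z)/4


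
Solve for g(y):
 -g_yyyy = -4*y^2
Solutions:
 g(y) = C1 + C2*y + C3*y^2 + C4*y^3 + y^6/90


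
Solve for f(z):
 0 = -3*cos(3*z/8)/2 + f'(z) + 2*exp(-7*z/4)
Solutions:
 f(z) = C1 + 4*sin(3*z/8) + 8*exp(-7*z/4)/7


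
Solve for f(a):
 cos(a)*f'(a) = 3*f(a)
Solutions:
 f(a) = C1*(sin(a) + 1)^(3/2)/(sin(a) - 1)^(3/2)


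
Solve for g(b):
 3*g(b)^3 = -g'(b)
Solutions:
 g(b) = -sqrt(2)*sqrt(-1/(C1 - 3*b))/2
 g(b) = sqrt(2)*sqrt(-1/(C1 - 3*b))/2


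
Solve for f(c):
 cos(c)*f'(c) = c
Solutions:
 f(c) = C1 + Integral(c/cos(c), c)


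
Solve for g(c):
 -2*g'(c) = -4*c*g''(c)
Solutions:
 g(c) = C1 + C2*c^(3/2)


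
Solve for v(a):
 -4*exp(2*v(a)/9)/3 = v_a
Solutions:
 v(a) = 9*log(-sqrt(-1/(C1 - 4*a))) - 9*log(2) + 9*log(6)/2 + 9*log(3)
 v(a) = 9*log(-1/(C1 - 4*a))/2 - 9*log(2) + 9*log(6)/2 + 9*log(3)


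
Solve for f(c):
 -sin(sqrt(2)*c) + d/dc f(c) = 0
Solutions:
 f(c) = C1 - sqrt(2)*cos(sqrt(2)*c)/2


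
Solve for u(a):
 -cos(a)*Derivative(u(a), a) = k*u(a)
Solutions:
 u(a) = C1*exp(k*(log(sin(a) - 1) - log(sin(a) + 1))/2)


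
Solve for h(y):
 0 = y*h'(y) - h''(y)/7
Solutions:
 h(y) = C1 + C2*erfi(sqrt(14)*y/2)


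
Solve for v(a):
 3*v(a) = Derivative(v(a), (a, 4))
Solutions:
 v(a) = C1*exp(-3^(1/4)*a) + C2*exp(3^(1/4)*a) + C3*sin(3^(1/4)*a) + C4*cos(3^(1/4)*a)


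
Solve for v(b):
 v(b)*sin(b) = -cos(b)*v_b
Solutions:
 v(b) = C1*cos(b)


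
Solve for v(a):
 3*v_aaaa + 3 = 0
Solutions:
 v(a) = C1 + C2*a + C3*a^2 + C4*a^3 - a^4/24


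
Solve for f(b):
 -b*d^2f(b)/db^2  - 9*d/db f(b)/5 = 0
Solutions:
 f(b) = C1 + C2/b^(4/5)


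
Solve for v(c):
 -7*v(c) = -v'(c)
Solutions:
 v(c) = C1*exp(7*c)


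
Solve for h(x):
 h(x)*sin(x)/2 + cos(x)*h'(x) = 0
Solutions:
 h(x) = C1*sqrt(cos(x))


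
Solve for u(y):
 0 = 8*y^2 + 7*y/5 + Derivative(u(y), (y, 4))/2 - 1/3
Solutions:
 u(y) = C1 + C2*y + C3*y^2 + C4*y^3 - 2*y^6/45 - 7*y^5/300 + y^4/36


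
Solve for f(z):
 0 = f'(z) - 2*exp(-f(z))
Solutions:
 f(z) = log(C1 + 2*z)


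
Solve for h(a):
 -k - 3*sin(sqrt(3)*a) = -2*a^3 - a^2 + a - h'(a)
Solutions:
 h(a) = C1 - a^4/2 - a^3/3 + a^2/2 + a*k - sqrt(3)*cos(sqrt(3)*a)


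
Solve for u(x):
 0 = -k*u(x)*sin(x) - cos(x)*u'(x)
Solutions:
 u(x) = C1*exp(k*log(cos(x)))


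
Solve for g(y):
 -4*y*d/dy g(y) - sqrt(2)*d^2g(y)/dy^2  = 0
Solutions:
 g(y) = C1 + C2*erf(2^(1/4)*y)


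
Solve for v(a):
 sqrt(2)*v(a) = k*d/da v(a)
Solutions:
 v(a) = C1*exp(sqrt(2)*a/k)


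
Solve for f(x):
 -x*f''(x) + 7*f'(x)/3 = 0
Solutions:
 f(x) = C1 + C2*x^(10/3)


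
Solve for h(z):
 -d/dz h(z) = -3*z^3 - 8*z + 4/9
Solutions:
 h(z) = C1 + 3*z^4/4 + 4*z^2 - 4*z/9


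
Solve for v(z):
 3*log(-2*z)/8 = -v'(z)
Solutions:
 v(z) = C1 - 3*z*log(-z)/8 + 3*z*(1 - log(2))/8


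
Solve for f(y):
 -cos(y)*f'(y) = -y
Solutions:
 f(y) = C1 + Integral(y/cos(y), y)


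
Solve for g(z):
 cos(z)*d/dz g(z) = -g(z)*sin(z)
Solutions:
 g(z) = C1*cos(z)


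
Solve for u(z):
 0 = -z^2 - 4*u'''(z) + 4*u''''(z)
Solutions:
 u(z) = C1 + C2*z + C3*z^2 + C4*exp(z) - z^5/240 - z^4/48 - z^3/12


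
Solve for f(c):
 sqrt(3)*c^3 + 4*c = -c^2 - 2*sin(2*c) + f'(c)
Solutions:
 f(c) = C1 + sqrt(3)*c^4/4 + c^3/3 + 2*c^2 - cos(2*c)


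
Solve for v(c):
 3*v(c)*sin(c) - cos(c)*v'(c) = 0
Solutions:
 v(c) = C1/cos(c)^3


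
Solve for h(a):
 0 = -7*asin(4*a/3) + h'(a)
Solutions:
 h(a) = C1 + 7*a*asin(4*a/3) + 7*sqrt(9 - 16*a^2)/4


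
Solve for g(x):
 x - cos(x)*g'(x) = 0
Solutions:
 g(x) = C1 + Integral(x/cos(x), x)


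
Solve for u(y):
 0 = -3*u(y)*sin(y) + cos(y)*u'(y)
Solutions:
 u(y) = C1/cos(y)^3


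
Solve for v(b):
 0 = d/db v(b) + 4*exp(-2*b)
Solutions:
 v(b) = C1 + 2*exp(-2*b)


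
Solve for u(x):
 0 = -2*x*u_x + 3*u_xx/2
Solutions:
 u(x) = C1 + C2*erfi(sqrt(6)*x/3)


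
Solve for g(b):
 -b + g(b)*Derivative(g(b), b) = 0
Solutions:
 g(b) = -sqrt(C1 + b^2)
 g(b) = sqrt(C1 + b^2)


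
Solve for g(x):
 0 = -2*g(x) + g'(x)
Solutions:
 g(x) = C1*exp(2*x)


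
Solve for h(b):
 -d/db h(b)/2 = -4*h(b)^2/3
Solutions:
 h(b) = -3/(C1 + 8*b)


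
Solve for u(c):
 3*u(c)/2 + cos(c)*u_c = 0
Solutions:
 u(c) = C1*(sin(c) - 1)^(3/4)/(sin(c) + 1)^(3/4)


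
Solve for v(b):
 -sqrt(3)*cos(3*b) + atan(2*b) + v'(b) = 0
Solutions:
 v(b) = C1 - b*atan(2*b) + log(4*b^2 + 1)/4 + sqrt(3)*sin(3*b)/3


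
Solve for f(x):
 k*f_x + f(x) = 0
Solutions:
 f(x) = C1*exp(-x/k)


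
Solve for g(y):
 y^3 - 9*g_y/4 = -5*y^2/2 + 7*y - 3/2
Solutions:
 g(y) = C1 + y^4/9 + 10*y^3/27 - 14*y^2/9 + 2*y/3


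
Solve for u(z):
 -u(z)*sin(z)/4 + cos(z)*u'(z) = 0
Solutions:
 u(z) = C1/cos(z)^(1/4)


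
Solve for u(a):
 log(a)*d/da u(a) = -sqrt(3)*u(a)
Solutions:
 u(a) = C1*exp(-sqrt(3)*li(a))


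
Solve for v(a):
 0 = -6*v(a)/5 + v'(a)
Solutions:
 v(a) = C1*exp(6*a/5)


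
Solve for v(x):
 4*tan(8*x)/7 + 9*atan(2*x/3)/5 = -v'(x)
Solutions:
 v(x) = C1 - 9*x*atan(2*x/3)/5 + 27*log(4*x^2 + 9)/20 + log(cos(8*x))/14


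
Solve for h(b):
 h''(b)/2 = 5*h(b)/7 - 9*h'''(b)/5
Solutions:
 h(b) = C1*exp(-b*(35*35^(1/3)/(54*sqrt(26034) + 8713)^(1/3) + 70 + 35^(2/3)*(54*sqrt(26034) + 8713)^(1/3))/756)*sin(sqrt(3)*35^(1/3)*b*(-35^(1/3)*(54*sqrt(26034) + 8713)^(1/3) + 35/(54*sqrt(26034) + 8713)^(1/3))/756) + C2*exp(-b*(35*35^(1/3)/(54*sqrt(26034) + 8713)^(1/3) + 70 + 35^(2/3)*(54*sqrt(26034) + 8713)^(1/3))/756)*cos(sqrt(3)*35^(1/3)*b*(-35^(1/3)*(54*sqrt(26034) + 8713)^(1/3) + 35/(54*sqrt(26034) + 8713)^(1/3))/756) + C3*exp(b*(-35 + 35*35^(1/3)/(54*sqrt(26034) + 8713)^(1/3) + 35^(2/3)*(54*sqrt(26034) + 8713)^(1/3))/378)


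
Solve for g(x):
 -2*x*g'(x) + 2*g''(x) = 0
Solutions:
 g(x) = C1 + C2*erfi(sqrt(2)*x/2)


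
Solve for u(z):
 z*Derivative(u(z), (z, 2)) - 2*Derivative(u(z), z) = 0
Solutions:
 u(z) = C1 + C2*z^3


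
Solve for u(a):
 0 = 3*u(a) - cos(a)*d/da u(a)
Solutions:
 u(a) = C1*(sin(a) + 1)^(3/2)/(sin(a) - 1)^(3/2)


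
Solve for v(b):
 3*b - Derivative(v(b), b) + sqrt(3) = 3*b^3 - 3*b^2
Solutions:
 v(b) = C1 - 3*b^4/4 + b^3 + 3*b^2/2 + sqrt(3)*b


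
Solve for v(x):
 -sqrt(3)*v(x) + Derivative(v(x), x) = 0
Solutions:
 v(x) = C1*exp(sqrt(3)*x)


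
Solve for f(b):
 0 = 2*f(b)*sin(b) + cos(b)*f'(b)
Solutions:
 f(b) = C1*cos(b)^2


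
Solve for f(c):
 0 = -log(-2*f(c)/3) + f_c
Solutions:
 -Integral(1/(log(-_y) - log(3) + log(2)), (_y, f(c))) = C1 - c


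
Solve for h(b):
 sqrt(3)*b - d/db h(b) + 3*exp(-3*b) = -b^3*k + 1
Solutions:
 h(b) = C1 + b^4*k/4 + sqrt(3)*b^2/2 - b - exp(-3*b)


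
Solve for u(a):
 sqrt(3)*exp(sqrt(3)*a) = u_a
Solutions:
 u(a) = C1 + exp(sqrt(3)*a)


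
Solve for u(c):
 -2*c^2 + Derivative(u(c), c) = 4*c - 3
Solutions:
 u(c) = C1 + 2*c^3/3 + 2*c^2 - 3*c


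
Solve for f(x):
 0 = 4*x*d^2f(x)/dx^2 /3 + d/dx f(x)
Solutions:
 f(x) = C1 + C2*x^(1/4)


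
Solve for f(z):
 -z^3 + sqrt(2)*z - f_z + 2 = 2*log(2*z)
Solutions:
 f(z) = C1 - z^4/4 + sqrt(2)*z^2/2 - 2*z*log(z) - z*log(4) + 4*z


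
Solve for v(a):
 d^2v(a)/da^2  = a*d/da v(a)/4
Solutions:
 v(a) = C1 + C2*erfi(sqrt(2)*a/4)


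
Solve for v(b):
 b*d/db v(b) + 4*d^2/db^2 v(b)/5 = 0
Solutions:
 v(b) = C1 + C2*erf(sqrt(10)*b/4)


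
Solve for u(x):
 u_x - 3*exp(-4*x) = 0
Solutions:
 u(x) = C1 - 3*exp(-4*x)/4


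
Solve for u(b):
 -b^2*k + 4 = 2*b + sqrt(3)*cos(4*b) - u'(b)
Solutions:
 u(b) = C1 + b^3*k/3 + b^2 - 4*b + sqrt(3)*sin(4*b)/4


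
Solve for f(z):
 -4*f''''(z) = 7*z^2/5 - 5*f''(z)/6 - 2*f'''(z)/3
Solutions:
 f(z) = C1 + C2*z + C3*exp(z*(1 - sqrt(31))/12) + C4*exp(z*(1 + sqrt(31))/12) + 7*z^4/50 - 56*z^3/125 + 5712*z^2/625


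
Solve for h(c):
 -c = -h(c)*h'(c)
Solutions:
 h(c) = -sqrt(C1 + c^2)
 h(c) = sqrt(C1 + c^2)


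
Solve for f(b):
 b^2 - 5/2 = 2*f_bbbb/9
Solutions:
 f(b) = C1 + C2*b + C3*b^2 + C4*b^3 + b^6/80 - 15*b^4/32


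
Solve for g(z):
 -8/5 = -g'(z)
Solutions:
 g(z) = C1 + 8*z/5


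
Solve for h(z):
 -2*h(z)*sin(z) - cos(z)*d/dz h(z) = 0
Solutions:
 h(z) = C1*cos(z)^2


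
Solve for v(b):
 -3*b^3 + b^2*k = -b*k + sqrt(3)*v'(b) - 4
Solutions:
 v(b) = C1 - sqrt(3)*b^4/4 + sqrt(3)*b^3*k/9 + sqrt(3)*b^2*k/6 + 4*sqrt(3)*b/3


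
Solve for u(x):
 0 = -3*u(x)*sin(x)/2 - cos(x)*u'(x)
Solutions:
 u(x) = C1*cos(x)^(3/2)


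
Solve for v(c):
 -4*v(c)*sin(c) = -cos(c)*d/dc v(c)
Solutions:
 v(c) = C1/cos(c)^4


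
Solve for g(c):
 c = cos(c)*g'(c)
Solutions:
 g(c) = C1 + Integral(c/cos(c), c)


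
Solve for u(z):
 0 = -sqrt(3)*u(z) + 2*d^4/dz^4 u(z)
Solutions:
 u(z) = C1*exp(-2^(3/4)*3^(1/8)*z/2) + C2*exp(2^(3/4)*3^(1/8)*z/2) + C3*sin(2^(3/4)*3^(1/8)*z/2) + C4*cos(2^(3/4)*3^(1/8)*z/2)


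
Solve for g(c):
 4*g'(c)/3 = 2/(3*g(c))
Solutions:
 g(c) = -sqrt(C1 + c)
 g(c) = sqrt(C1 + c)


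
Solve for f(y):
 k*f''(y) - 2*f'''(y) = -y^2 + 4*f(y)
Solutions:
 f(y) = C1*exp(y*(-k^2/(-k^3/8 + sqrt(-k^6 + (216 - k^3)^2)/8 + 27)^(1/3) + 2*k - 4*(-k^3/8 + sqrt(-k^6 + (216 - k^3)^2)/8 + 27)^(1/3))/12) + C2*exp(y*(-k^2/((-1 + sqrt(3)*I)*(-k^3/8 + sqrt(-k^6 + (216 - k^3)^2)/8 + 27)^(1/3)) + k + (-k^3/8 + sqrt(-k^6 + (216 - k^3)^2)/8 + 27)^(1/3) - sqrt(3)*I*(-k^3/8 + sqrt(-k^6 + (216 - k^3)^2)/8 + 27)^(1/3))/6) + C3*exp(y*(k^2/((1 + sqrt(3)*I)*(-k^3/8 + sqrt(-k^6 + (216 - k^3)^2)/8 + 27)^(1/3)) + k + (-k^3/8 + sqrt(-k^6 + (216 - k^3)^2)/8 + 27)^(1/3) + sqrt(3)*I*(-k^3/8 + sqrt(-k^6 + (216 - k^3)^2)/8 + 27)^(1/3))/6) + k/8 + y^2/4


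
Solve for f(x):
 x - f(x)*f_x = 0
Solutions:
 f(x) = -sqrt(C1 + x^2)
 f(x) = sqrt(C1 + x^2)


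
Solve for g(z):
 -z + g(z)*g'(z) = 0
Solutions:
 g(z) = -sqrt(C1 + z^2)
 g(z) = sqrt(C1 + z^2)


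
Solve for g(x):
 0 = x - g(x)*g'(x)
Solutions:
 g(x) = -sqrt(C1 + x^2)
 g(x) = sqrt(C1 + x^2)


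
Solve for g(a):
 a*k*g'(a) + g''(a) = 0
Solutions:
 g(a) = Piecewise((-sqrt(2)*sqrt(pi)*C1*erf(sqrt(2)*a*sqrt(k)/2)/(2*sqrt(k)) - C2, (k > 0) | (k < 0)), (-C1*a - C2, True))


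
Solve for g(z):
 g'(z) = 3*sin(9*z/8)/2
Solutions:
 g(z) = C1 - 4*cos(9*z/8)/3


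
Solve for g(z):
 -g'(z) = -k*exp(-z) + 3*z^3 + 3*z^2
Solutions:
 g(z) = C1 - k*exp(-z) - 3*z^4/4 - z^3


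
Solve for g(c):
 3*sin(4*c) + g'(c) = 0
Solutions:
 g(c) = C1 + 3*cos(4*c)/4


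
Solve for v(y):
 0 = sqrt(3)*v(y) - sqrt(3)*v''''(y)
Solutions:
 v(y) = C1*exp(-y) + C2*exp(y) + C3*sin(y) + C4*cos(y)


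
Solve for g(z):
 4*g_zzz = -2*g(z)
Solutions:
 g(z) = C3*exp(-2^(2/3)*z/2) + (C1*sin(2^(2/3)*sqrt(3)*z/4) + C2*cos(2^(2/3)*sqrt(3)*z/4))*exp(2^(2/3)*z/4)


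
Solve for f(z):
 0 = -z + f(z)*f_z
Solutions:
 f(z) = -sqrt(C1 + z^2)
 f(z) = sqrt(C1 + z^2)


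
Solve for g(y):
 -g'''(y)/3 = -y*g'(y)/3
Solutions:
 g(y) = C1 + Integral(C2*airyai(y) + C3*airybi(y), y)


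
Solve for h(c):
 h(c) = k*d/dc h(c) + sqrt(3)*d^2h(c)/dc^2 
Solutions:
 h(c) = C1*exp(sqrt(3)*c*(-k + sqrt(k^2 + 4*sqrt(3)))/6) + C2*exp(-sqrt(3)*c*(k + sqrt(k^2 + 4*sqrt(3)))/6)


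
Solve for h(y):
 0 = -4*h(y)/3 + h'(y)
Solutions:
 h(y) = C1*exp(4*y/3)


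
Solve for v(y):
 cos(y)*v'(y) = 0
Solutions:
 v(y) = C1


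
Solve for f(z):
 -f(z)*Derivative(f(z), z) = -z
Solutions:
 f(z) = -sqrt(C1 + z^2)
 f(z) = sqrt(C1 + z^2)


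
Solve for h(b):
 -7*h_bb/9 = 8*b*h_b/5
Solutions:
 h(b) = C1 + C2*erf(6*sqrt(35)*b/35)


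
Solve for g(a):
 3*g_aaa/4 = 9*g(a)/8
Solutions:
 g(a) = C3*exp(2^(2/3)*3^(1/3)*a/2) + (C1*sin(2^(2/3)*3^(5/6)*a/4) + C2*cos(2^(2/3)*3^(5/6)*a/4))*exp(-2^(2/3)*3^(1/3)*a/4)


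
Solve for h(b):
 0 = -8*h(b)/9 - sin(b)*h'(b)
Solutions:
 h(b) = C1*(cos(b) + 1)^(4/9)/(cos(b) - 1)^(4/9)


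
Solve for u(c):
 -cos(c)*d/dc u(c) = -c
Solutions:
 u(c) = C1 + Integral(c/cos(c), c)


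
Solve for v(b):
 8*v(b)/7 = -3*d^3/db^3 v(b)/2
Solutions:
 v(b) = C3*exp(-2*2^(1/3)*21^(2/3)*b/21) + (C1*sin(2^(1/3)*3^(1/6)*7^(2/3)*b/7) + C2*cos(2^(1/3)*3^(1/6)*7^(2/3)*b/7))*exp(2^(1/3)*21^(2/3)*b/21)


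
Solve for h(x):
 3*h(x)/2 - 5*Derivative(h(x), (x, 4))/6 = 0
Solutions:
 h(x) = C1*exp(-sqrt(3)*5^(3/4)*x/5) + C2*exp(sqrt(3)*5^(3/4)*x/5) + C3*sin(sqrt(3)*5^(3/4)*x/5) + C4*cos(sqrt(3)*5^(3/4)*x/5)


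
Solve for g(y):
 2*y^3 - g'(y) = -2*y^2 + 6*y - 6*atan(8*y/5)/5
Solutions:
 g(y) = C1 + y^4/2 + 2*y^3/3 - 3*y^2 + 6*y*atan(8*y/5)/5 - 3*log(64*y^2 + 25)/8


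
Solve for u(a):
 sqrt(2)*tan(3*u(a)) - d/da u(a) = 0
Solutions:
 u(a) = -asin(C1*exp(3*sqrt(2)*a))/3 + pi/3
 u(a) = asin(C1*exp(3*sqrt(2)*a))/3


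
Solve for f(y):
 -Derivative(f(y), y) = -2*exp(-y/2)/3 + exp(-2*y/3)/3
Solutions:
 f(y) = C1 - 4*exp(-y/2)/3 + exp(-2*y/3)/2


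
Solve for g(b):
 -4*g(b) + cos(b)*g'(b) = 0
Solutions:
 g(b) = C1*(sin(b)^2 + 2*sin(b) + 1)/(sin(b)^2 - 2*sin(b) + 1)


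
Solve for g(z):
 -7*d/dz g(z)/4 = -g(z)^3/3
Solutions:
 g(z) = -sqrt(42)*sqrt(-1/(C1 + 4*z))/2
 g(z) = sqrt(42)*sqrt(-1/(C1 + 4*z))/2


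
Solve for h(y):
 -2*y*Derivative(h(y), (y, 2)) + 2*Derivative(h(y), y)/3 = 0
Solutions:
 h(y) = C1 + C2*y^(4/3)


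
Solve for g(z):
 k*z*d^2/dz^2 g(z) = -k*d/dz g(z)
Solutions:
 g(z) = C1 + C2*log(z)


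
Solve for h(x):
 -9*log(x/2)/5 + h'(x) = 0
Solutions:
 h(x) = C1 + 9*x*log(x)/5 - 9*x/5 - 9*x*log(2)/5


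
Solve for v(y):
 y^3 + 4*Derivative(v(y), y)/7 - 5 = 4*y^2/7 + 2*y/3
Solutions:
 v(y) = C1 - 7*y^4/16 + y^3/3 + 7*y^2/12 + 35*y/4


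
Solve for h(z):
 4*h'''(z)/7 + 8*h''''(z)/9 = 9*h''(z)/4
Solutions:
 h(z) = C1 + C2*z + C3*exp(9*z*(-2 + sqrt(102))/56) + C4*exp(-9*z*(2 + sqrt(102))/56)


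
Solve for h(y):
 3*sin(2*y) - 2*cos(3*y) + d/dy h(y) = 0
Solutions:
 h(y) = C1 + 2*sin(3*y)/3 + 3*cos(2*y)/2


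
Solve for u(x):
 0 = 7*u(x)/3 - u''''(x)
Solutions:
 u(x) = C1*exp(-3^(3/4)*7^(1/4)*x/3) + C2*exp(3^(3/4)*7^(1/4)*x/3) + C3*sin(3^(3/4)*7^(1/4)*x/3) + C4*cos(3^(3/4)*7^(1/4)*x/3)


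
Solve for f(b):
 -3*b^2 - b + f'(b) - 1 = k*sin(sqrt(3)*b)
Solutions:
 f(b) = C1 + b^3 + b^2/2 + b - sqrt(3)*k*cos(sqrt(3)*b)/3


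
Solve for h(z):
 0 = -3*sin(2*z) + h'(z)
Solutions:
 h(z) = C1 - 3*cos(2*z)/2


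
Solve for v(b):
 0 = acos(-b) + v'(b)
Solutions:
 v(b) = C1 - b*acos(-b) - sqrt(1 - b^2)


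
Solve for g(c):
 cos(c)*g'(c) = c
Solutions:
 g(c) = C1 + Integral(c/cos(c), c)


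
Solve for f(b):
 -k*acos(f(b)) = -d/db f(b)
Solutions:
 Integral(1/acos(_y), (_y, f(b))) = C1 + b*k


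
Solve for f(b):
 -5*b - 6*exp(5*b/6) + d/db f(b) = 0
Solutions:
 f(b) = C1 + 5*b^2/2 + 36*exp(5*b/6)/5


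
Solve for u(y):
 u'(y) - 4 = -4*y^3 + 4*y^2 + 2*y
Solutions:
 u(y) = C1 - y^4 + 4*y^3/3 + y^2 + 4*y


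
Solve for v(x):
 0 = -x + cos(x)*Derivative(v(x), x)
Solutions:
 v(x) = C1 + Integral(x/cos(x), x)


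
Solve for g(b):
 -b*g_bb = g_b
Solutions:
 g(b) = C1 + C2*log(b)


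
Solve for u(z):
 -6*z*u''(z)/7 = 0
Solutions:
 u(z) = C1 + C2*z


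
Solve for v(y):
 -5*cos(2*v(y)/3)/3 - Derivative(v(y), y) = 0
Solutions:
 5*y/3 - 3*log(sin(2*v(y)/3) - 1)/4 + 3*log(sin(2*v(y)/3) + 1)/4 = C1


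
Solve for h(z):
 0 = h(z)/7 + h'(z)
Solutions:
 h(z) = C1*exp(-z/7)


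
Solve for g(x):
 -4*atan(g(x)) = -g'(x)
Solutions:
 Integral(1/atan(_y), (_y, g(x))) = C1 + 4*x


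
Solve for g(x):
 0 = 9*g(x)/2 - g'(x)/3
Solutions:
 g(x) = C1*exp(27*x/2)


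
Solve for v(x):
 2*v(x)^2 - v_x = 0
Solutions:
 v(x) = -1/(C1 + 2*x)


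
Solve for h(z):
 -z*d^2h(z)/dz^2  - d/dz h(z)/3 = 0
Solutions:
 h(z) = C1 + C2*z^(2/3)


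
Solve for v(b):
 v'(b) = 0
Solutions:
 v(b) = C1


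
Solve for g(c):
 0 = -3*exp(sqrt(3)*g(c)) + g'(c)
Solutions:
 g(c) = sqrt(3)*(2*log(-1/(C1 + 3*c)) - log(3))/6


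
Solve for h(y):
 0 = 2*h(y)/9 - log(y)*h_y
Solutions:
 h(y) = C1*exp(2*li(y)/9)


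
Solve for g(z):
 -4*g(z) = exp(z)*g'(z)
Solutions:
 g(z) = C1*exp(4*exp(-z))


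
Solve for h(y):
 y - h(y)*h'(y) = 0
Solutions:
 h(y) = -sqrt(C1 + y^2)
 h(y) = sqrt(C1 + y^2)


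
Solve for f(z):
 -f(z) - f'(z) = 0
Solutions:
 f(z) = C1*exp(-z)


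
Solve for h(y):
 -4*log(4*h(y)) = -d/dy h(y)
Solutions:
 -Integral(1/(log(_y) + 2*log(2)), (_y, h(y)))/4 = C1 - y


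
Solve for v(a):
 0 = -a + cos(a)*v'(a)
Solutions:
 v(a) = C1 + Integral(a/cos(a), a)


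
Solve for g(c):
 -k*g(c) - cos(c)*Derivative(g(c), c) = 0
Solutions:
 g(c) = C1*exp(k*(log(sin(c) - 1) - log(sin(c) + 1))/2)


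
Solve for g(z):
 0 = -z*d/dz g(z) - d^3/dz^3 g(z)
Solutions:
 g(z) = C1 + Integral(C2*airyai(-z) + C3*airybi(-z), z)


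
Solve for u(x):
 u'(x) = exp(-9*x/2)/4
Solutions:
 u(x) = C1 - exp(-9*x/2)/18


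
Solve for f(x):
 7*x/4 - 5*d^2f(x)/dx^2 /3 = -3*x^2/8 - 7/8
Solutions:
 f(x) = C1 + C2*x + 3*x^4/160 + 7*x^3/40 + 21*x^2/80


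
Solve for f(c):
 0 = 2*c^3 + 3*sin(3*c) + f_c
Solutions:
 f(c) = C1 - c^4/2 + cos(3*c)


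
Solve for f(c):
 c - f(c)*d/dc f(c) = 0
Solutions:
 f(c) = -sqrt(C1 + c^2)
 f(c) = sqrt(C1 + c^2)


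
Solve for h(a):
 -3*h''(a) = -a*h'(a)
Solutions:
 h(a) = C1 + C2*erfi(sqrt(6)*a/6)


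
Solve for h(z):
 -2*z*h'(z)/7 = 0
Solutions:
 h(z) = C1


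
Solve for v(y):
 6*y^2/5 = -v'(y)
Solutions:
 v(y) = C1 - 2*y^3/5


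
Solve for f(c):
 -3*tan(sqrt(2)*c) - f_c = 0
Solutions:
 f(c) = C1 + 3*sqrt(2)*log(cos(sqrt(2)*c))/2


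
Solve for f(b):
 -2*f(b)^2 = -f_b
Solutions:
 f(b) = -1/(C1 + 2*b)


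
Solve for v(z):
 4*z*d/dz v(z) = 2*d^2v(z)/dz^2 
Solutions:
 v(z) = C1 + C2*erfi(z)


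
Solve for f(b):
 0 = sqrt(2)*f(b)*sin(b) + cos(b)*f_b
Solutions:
 f(b) = C1*cos(b)^(sqrt(2))


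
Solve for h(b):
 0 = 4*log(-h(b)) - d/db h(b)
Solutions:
 -li(-h(b)) = C1 + 4*b


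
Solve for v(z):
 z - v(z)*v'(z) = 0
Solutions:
 v(z) = -sqrt(C1 + z^2)
 v(z) = sqrt(C1 + z^2)


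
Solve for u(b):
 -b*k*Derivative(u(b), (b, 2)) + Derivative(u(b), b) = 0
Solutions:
 u(b) = C1 + b^(((re(k) + 1)*re(k) + im(k)^2)/(re(k)^2 + im(k)^2))*(C2*sin(log(b)*Abs(im(k))/(re(k)^2 + im(k)^2)) + C3*cos(log(b)*im(k)/(re(k)^2 + im(k)^2)))


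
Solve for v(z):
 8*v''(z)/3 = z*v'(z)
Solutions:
 v(z) = C1 + C2*erfi(sqrt(3)*z/4)


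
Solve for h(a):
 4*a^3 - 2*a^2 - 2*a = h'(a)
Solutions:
 h(a) = C1 + a^4 - 2*a^3/3 - a^2


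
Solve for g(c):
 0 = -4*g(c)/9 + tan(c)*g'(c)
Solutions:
 g(c) = C1*sin(c)^(4/9)


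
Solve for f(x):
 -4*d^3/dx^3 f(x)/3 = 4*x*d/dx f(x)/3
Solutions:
 f(x) = C1 + Integral(C2*airyai(-x) + C3*airybi(-x), x)


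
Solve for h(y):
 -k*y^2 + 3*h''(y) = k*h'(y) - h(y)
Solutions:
 h(y) = C1*exp(y*(k - sqrt(k^2 - 12))/6) + C2*exp(y*(k + sqrt(k^2 - 12))/6) + 2*k^3 + 2*k^2*y + k*y^2 - 6*k


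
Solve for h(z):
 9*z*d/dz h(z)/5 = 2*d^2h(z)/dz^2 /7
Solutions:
 h(z) = C1 + C2*erfi(3*sqrt(35)*z/10)


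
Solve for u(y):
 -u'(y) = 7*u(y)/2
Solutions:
 u(y) = C1*exp(-7*y/2)


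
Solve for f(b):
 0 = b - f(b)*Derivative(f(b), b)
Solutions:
 f(b) = -sqrt(C1 + b^2)
 f(b) = sqrt(C1 + b^2)


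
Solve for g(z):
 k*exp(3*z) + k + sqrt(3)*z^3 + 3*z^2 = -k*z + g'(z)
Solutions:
 g(z) = C1 + k*z^2/2 + k*z + k*exp(3*z)/3 + sqrt(3)*z^4/4 + z^3


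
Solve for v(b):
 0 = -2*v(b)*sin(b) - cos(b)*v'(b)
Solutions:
 v(b) = C1*cos(b)^2


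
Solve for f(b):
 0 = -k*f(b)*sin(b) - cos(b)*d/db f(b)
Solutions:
 f(b) = C1*exp(k*log(cos(b)))


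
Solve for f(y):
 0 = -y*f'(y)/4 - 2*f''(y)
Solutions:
 f(y) = C1 + C2*erf(y/4)


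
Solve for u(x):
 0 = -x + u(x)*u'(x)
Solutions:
 u(x) = -sqrt(C1 + x^2)
 u(x) = sqrt(C1 + x^2)


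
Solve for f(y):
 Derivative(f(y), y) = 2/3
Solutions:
 f(y) = C1 + 2*y/3


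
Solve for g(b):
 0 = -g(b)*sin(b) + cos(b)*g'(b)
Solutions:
 g(b) = C1/cos(b)


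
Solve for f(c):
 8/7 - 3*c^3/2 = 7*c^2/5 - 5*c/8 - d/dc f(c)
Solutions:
 f(c) = C1 + 3*c^4/8 + 7*c^3/15 - 5*c^2/16 - 8*c/7


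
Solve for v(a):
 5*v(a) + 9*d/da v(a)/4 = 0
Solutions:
 v(a) = C1*exp(-20*a/9)


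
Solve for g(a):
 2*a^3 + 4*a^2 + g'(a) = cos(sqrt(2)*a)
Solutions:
 g(a) = C1 - a^4/2 - 4*a^3/3 + sqrt(2)*sin(sqrt(2)*a)/2


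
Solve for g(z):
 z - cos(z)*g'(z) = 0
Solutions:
 g(z) = C1 + Integral(z/cos(z), z)


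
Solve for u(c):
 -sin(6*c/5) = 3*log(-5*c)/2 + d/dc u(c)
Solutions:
 u(c) = C1 - 3*c*log(-c)/2 - 3*c*log(5)/2 + 3*c/2 + 5*cos(6*c/5)/6


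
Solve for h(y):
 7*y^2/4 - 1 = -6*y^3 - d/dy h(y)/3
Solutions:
 h(y) = C1 - 9*y^4/2 - 7*y^3/4 + 3*y


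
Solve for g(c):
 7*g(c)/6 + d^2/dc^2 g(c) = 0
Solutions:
 g(c) = C1*sin(sqrt(42)*c/6) + C2*cos(sqrt(42)*c/6)


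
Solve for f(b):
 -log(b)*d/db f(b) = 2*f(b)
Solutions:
 f(b) = C1*exp(-2*li(b))


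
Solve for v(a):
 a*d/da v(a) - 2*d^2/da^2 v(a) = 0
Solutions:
 v(a) = C1 + C2*erfi(a/2)


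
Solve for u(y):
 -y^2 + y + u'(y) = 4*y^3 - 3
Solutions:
 u(y) = C1 + y^4 + y^3/3 - y^2/2 - 3*y


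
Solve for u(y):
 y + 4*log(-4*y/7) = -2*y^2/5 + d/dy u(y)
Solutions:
 u(y) = C1 + 2*y^3/15 + y^2/2 + 4*y*log(-y) + 4*y*(-log(7) - 1 + 2*log(2))


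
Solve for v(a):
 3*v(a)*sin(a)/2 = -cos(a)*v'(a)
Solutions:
 v(a) = C1*cos(a)^(3/2)


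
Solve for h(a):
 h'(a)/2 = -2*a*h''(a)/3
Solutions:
 h(a) = C1 + C2*a^(1/4)


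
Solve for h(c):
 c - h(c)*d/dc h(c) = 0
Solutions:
 h(c) = -sqrt(C1 + c^2)
 h(c) = sqrt(C1 + c^2)


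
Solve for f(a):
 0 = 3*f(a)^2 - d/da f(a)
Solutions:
 f(a) = -1/(C1 + 3*a)


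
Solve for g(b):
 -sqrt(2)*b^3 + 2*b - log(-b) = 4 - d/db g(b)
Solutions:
 g(b) = C1 + sqrt(2)*b^4/4 - b^2 + b*log(-b) + 3*b


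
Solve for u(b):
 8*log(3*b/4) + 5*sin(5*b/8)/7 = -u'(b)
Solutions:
 u(b) = C1 - 8*b*log(b) - 8*b*log(3) + 8*b + 16*b*log(2) + 8*cos(5*b/8)/7


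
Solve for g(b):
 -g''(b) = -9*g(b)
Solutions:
 g(b) = C1*exp(-3*b) + C2*exp(3*b)


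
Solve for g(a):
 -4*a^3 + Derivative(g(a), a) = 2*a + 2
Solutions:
 g(a) = C1 + a^4 + a^2 + 2*a


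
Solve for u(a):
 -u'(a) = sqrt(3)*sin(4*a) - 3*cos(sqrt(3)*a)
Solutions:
 u(a) = C1 + sqrt(3)*sin(sqrt(3)*a) + sqrt(3)*cos(4*a)/4


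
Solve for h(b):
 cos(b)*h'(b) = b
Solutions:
 h(b) = C1 + Integral(b/cos(b), b)


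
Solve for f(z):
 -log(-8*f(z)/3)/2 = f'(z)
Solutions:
 2*Integral(1/(log(-_y) - log(3) + 3*log(2)), (_y, f(z))) = C1 - z


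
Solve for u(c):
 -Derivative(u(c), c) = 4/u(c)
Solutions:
 u(c) = -sqrt(C1 - 8*c)
 u(c) = sqrt(C1 - 8*c)


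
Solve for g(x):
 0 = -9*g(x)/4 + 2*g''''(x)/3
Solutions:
 g(x) = C1*exp(-2^(1/4)*3^(3/4)*x/2) + C2*exp(2^(1/4)*3^(3/4)*x/2) + C3*sin(2^(1/4)*3^(3/4)*x/2) + C4*cos(2^(1/4)*3^(3/4)*x/2)


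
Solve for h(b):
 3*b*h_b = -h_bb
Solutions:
 h(b) = C1 + C2*erf(sqrt(6)*b/2)


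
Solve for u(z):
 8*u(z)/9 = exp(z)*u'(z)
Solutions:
 u(z) = C1*exp(-8*exp(-z)/9)


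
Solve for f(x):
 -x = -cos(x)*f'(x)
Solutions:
 f(x) = C1 + Integral(x/cos(x), x)


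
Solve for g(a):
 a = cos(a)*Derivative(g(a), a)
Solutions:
 g(a) = C1 + Integral(a/cos(a), a)


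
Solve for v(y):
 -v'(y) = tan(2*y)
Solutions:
 v(y) = C1 + log(cos(2*y))/2


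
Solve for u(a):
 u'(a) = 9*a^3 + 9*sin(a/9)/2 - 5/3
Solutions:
 u(a) = C1 + 9*a^4/4 - 5*a/3 - 81*cos(a/9)/2


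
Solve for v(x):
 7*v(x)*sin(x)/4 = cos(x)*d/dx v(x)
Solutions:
 v(x) = C1/cos(x)^(7/4)


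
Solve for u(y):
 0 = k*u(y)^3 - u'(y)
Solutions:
 u(y) = -sqrt(2)*sqrt(-1/(C1 + k*y))/2
 u(y) = sqrt(2)*sqrt(-1/(C1 + k*y))/2


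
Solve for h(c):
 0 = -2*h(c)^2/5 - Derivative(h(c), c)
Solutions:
 h(c) = 5/(C1 + 2*c)


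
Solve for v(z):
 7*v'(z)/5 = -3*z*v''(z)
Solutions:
 v(z) = C1 + C2*z^(8/15)


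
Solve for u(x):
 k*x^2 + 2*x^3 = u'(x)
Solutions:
 u(x) = C1 + k*x^3/3 + x^4/2


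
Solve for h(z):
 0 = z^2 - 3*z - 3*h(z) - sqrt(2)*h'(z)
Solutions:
 h(z) = C1*exp(-3*sqrt(2)*z/2) + z^2/3 - z - 2*sqrt(2)*z/9 + 4/27 + sqrt(2)/3
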